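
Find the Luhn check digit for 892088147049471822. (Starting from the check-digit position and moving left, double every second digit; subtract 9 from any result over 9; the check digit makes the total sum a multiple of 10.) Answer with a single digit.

Partial digits right→left: 2 2 8 1 7 4 9 4 0 7 4 1 8 8 0 2 9 8
Double every second digit counting from the check-digit position (so the 1st, 3rd, 5th, ... of the partial from the right).
  doubled (with −9 where >9): 4 7 5 9 0 8 7 0 9 → sum 49
  kept as-is: 2 1 4 4 7 1 8 2 8 → sum 37
Total = 49 + 37 = 86.
Check digit = (10 − (86 mod 10)) mod 10 = 4.

4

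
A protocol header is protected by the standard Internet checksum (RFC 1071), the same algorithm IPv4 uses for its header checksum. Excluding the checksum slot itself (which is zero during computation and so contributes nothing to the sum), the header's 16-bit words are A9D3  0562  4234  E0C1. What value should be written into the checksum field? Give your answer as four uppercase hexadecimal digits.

2DD4

One's-complement addition (fold any carry out of bit 15 back into bit 0):
  0xA9D3 + 0x0562 = 0x0AF35
  0xAF35 + 0x4234 = 0x0F169
  0xF169 + 0xE0C1 = 0x1D22A → wrap carry → 0xD22B
One's-complement sum = 0xD22B.
Checksum = ~0xD22B & 0xFFFF = 0x2DD4.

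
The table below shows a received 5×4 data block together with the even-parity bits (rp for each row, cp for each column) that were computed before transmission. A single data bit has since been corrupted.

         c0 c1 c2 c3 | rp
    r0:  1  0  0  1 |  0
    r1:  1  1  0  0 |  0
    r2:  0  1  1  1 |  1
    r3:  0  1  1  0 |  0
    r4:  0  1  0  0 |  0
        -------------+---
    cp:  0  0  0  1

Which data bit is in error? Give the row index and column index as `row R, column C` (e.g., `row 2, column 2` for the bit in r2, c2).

row 4, column 3

Recompute each row's even parity and compare to rp:
  r0: data parity 0, sent rp 0 → ok
  r1: data parity 0, sent rp 0 → ok
  r2: data parity 1, sent rp 1 → ok
  r3: data parity 0, sent rp 0 → ok
  r4: data parity 1, sent rp 0 → mismatch
Recompute each column's even parity and compare to cp:
  c0: data parity 0, sent cp 0 → ok
  c1: data parity 0, sent cp 0 → ok
  c2: data parity 0, sent cp 0 → ok
  c3: data parity 0, sent cp 1 → mismatch
Exactly one row (r4) and one column (c3) fail → the flipped bit is at their intersection.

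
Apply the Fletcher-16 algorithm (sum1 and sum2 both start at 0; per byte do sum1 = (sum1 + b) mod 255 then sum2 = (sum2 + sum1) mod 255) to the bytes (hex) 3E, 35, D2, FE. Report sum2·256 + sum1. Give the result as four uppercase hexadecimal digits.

Running sums (mod 255):
  after byte 0 (3E): sum1=62, sum2=62
  after byte 1 (35): sum1=115, sum2=177
  after byte 2 (D2): sum1=70, sum2=247
  after byte 3 (FE): sum1=69, sum2=61
Checksum = sum2·256 + sum1 = 61·256 + 69 = 15685 = 0x3D45.

3D45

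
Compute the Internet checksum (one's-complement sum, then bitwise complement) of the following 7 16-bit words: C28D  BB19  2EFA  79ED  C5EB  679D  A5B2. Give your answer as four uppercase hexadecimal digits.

0635

One's-complement addition (fold any carry out of bit 15 back into bit 0):
  0xC28D + 0xBB19 = 0x17DA6 → wrap carry → 0x7DA7
  0x7DA7 + 0x2EFA = 0x0ACA1
  0xACA1 + 0x79ED = 0x1268E → wrap carry → 0x268F
  0x268F + 0xC5EB = 0x0EC7A
  0xEC7A + 0x679D = 0x15417 → wrap carry → 0x5418
  0x5418 + 0xA5B2 = 0x0F9CA
One's-complement sum = 0xF9CA.
Checksum = ~0xF9CA & 0xFFFF = 0x0635.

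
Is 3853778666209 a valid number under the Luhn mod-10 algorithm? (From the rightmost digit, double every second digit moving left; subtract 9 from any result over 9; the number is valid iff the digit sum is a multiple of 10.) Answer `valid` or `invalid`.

From the right, keep odd positions and double even positions (subtract 9 from any doubled value over 9):
  doubled (positions 2,4,...): 0 3 3 5 6 7 → sum 24
  kept (positions 1,3,...): 9 2 6 8 7 5 3 → sum 40
Total = 64.
64 mod 10 = 4, so the number is invalid.

invalid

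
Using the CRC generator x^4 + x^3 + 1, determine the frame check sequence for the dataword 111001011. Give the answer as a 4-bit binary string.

0001

Append 4 zeros: 1110010110000. Divide by 11001 (XOR where the leading bit is 1):
  pos 0: 11100 XOR 11001 = 00101
  pos 2: 10110 XOR 11001 = 01111
  pos 3: 11111 XOR 11001 = 00110
  pos 5: 11010 XOR 11001 = 00011
  pos 8: 11000 XOR 11001 = 00001
Remainder (last 4 bits) = 0001. This is the CRC / FCS.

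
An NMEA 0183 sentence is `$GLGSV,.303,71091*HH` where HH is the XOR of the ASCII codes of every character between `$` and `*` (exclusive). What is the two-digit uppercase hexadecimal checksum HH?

XOR the ASCII codes of the payload characters:
  'G' = 0x47 → acc = 0x47
  'L' = 0x4C → acc = 0x0B
  'G' = 0x47 → acc = 0x4C
  'S' = 0x53 → acc = 0x1F
  'V' = 0x56 → acc = 0x49
  ',' = 0x2C → acc = 0x65
  '.' = 0x2E → acc = 0x4B
  '3' = 0x33 → acc = 0x78
  '0' = 0x30 → acc = 0x48
  '3' = 0x33 → acc = 0x7B
  ',' = 0x2C → acc = 0x57
  '7' = 0x37 → acc = 0x60
  '1' = 0x31 → acc = 0x51
  '0' = 0x30 → acc = 0x61
  '9' = 0x39 → acc = 0x58
  '1' = 0x31 → acc = 0x69
Checksum = 0x69.

69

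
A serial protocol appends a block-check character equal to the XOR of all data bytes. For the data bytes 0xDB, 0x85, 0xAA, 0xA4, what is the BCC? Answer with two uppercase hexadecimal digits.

XOR the bytes together:
  start with 0xDB
  0xDB ⊕ 0x85 = 0x5E
  0x5E ⊕ 0xAA = 0xF4
  0xF4 ⊕ 0xA4 = 0x50

50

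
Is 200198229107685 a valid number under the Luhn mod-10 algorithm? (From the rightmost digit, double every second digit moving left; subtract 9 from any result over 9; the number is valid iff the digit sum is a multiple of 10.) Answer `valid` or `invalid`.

From the right, keep odd positions and double even positions (subtract 9 from any doubled value over 9):
  doubled (positions 2,4,...): 7 5 2 4 7 2 0 → sum 27
  kept (positions 1,3,...): 5 6 0 9 2 9 0 2 → sum 33
Total = 60.
60 mod 10 = 0, so the number is valid.

valid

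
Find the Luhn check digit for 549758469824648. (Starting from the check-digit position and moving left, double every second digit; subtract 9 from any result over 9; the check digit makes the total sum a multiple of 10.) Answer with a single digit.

7

Partial digits right→left: 8 4 6 4 2 8 9 6 4 8 5 7 9 4 5
Double every second digit counting from the check-digit position (so the 1st, 3rd, 5th, ... of the partial from the right).
  doubled (with −9 where >9): 7 3 4 9 8 1 9 1 → sum 42
  kept as-is: 4 4 8 6 8 7 4 → sum 41
Total = 42 + 41 = 83.
Check digit = (10 − (83 mod 10)) mod 10 = 7.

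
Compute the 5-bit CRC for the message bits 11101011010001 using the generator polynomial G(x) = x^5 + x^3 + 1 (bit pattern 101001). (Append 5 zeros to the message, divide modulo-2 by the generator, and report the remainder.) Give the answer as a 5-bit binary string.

Append 5 zeros: 1110101101000100000. Divide by 101001 (XOR where the leading bit is 1):
  pos 0: 111010 XOR 101001 = 010011
  pos 1: 100111 XOR 101001 = 001110
  pos 3: 111010 XOR 101001 = 010011
  pos 4: 100111 XOR 101001 = 001110
  pos 6: 111000 XOR 101001 = 010001
  pos 7: 100010 XOR 101001 = 001011
  pos 9: 101110 XOR 101001 = 000111
  pos 12: 111000 XOR 101001 = 010001
  pos 13: 100010 XOR 101001 = 001011
Remainder (last 5 bits) = 01011. This is the CRC / FCS.

01011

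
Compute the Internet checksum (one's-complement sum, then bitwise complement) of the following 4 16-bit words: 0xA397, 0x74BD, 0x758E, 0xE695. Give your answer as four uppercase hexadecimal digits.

One's-complement addition (fold any carry out of bit 15 back into bit 0):
  0xA397 + 0x74BD = 0x11854 → wrap carry → 0x1855
  0x1855 + 0x758E = 0x08DE3
  0x8DE3 + 0xE695 = 0x17478 → wrap carry → 0x7479
One's-complement sum = 0x7479.
Checksum = ~0x7479 & 0xFFFF = 0x8B86.

8B86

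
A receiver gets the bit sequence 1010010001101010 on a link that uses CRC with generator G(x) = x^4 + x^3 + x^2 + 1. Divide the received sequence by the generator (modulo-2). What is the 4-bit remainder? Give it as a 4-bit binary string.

Modulo-2 division of 1010010001101010 by 11101:
  pos 0: 10100 XOR 11101 = 01001
  pos 1: 10011 XOR 11101 = 01110
  pos 2: 11100 XOR 11101 = 00001
  pos 6: 10011 XOR 11101 = 01110
  pos 7: 11100 XOR 11101 = 00001
  pos 11: 11010 XOR 11101 = 00111
Remainder = 0111 (nonzero — an error is detected).

0111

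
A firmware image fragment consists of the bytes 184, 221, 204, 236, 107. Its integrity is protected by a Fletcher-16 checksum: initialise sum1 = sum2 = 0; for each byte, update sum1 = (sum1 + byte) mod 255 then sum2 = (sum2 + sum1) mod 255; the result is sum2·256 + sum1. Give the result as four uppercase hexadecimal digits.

BEBB

Running sums (mod 255):
  after byte 0 (184): sum1=184, sum2=184
  after byte 1 (221): sum1=150, sum2=79
  after byte 2 (204): sum1=99, sum2=178
  after byte 3 (236): sum1=80, sum2=3
  after byte 4 (107): sum1=187, sum2=190
Checksum = sum2·256 + sum1 = 190·256 + 187 = 48827 = 0xBEBB.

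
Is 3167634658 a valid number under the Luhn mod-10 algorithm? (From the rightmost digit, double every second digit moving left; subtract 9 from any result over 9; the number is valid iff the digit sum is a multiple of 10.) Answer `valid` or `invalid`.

From the right, keep odd positions and double even positions (subtract 9 from any doubled value over 9):
  doubled (positions 2,4,...): 1 8 3 3 6 → sum 21
  kept (positions 1,3,...): 8 6 3 7 1 → sum 25
Total = 46.
46 mod 10 = 6, so the number is invalid.

invalid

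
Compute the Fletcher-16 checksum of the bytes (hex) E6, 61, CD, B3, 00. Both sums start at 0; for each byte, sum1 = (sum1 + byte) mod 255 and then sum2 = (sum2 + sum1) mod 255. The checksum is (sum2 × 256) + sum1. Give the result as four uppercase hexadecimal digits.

D8C9

Running sums (mod 255):
  after byte 0 (E6): sum1=230, sum2=230
  after byte 1 (61): sum1=72, sum2=47
  after byte 2 (CD): sum1=22, sum2=69
  after byte 3 (B3): sum1=201, sum2=15
  after byte 4 (00): sum1=201, sum2=216
Checksum = sum2·256 + sum1 = 216·256 + 201 = 55497 = 0xD8C9.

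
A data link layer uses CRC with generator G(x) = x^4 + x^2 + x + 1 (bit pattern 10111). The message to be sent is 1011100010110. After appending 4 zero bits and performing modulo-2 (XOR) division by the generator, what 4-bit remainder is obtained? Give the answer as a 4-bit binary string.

Append 4 zeros: 10111000101100000. Divide by 10111 (XOR where the leading bit is 1):
  pos 0: 10111 XOR 10111 = 00000
  pos 8: 10110 XOR 10111 = 00001
  pos 12: 10000 XOR 10111 = 00111
Remainder (last 4 bits) = 0111. This is the CRC / FCS.

0111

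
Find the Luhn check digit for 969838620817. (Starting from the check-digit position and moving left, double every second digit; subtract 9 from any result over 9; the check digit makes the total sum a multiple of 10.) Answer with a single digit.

Partial digits right→left: 7 1 8 0 2 6 8 3 8 9 6 9
Double every second digit counting from the check-digit position (so the 1st, 3rd, 5th, ... of the partial from the right).
  doubled (with −9 where >9): 5 7 4 7 7 3 → sum 33
  kept as-is: 1 0 6 3 9 9 → sum 28
Total = 33 + 28 = 61.
Check digit = (10 − (61 mod 10)) mod 10 = 9.

9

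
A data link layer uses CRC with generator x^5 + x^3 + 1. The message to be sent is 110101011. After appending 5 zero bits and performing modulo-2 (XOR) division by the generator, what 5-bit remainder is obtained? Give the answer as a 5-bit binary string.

11001

Append 5 zeros: 11010101100000. Divide by 101001 (XOR where the leading bit is 1):
  pos 0: 110101 XOR 101001 = 011100
  pos 1: 111000 XOR 101001 = 010001
  pos 2: 100011 XOR 101001 = 001010
  pos 4: 101010 XOR 101001 = 000011
  pos 8: 110000 XOR 101001 = 011001
Remainder (last 5 bits) = 11001. This is the CRC / FCS.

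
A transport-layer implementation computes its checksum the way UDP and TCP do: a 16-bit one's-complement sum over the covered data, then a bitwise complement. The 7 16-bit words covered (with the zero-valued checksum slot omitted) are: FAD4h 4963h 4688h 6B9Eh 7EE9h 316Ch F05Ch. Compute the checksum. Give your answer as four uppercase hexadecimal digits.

68EE

One's-complement addition (fold any carry out of bit 15 back into bit 0):
  0xFAD4 + 0x4963 = 0x14437 → wrap carry → 0x4438
  0x4438 + 0x4688 = 0x08AC0
  0x8AC0 + 0x6B9E = 0x0F65E
  0xF65E + 0x7EE9 = 0x17547 → wrap carry → 0x7548
  0x7548 + 0x316C = 0x0A6B4
  0xA6B4 + 0xF05C = 0x19710 → wrap carry → 0x9711
One's-complement sum = 0x9711.
Checksum = ~0x9711 & 0xFFFF = 0x68EE.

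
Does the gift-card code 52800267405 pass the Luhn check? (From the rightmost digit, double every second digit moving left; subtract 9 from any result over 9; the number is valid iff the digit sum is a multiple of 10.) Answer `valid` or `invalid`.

invalid

From the right, keep odd positions and double even positions (subtract 9 from any doubled value over 9):
  doubled (positions 2,4,...): 0 5 4 0 4 → sum 13
  kept (positions 1,3,...): 5 4 6 0 8 5 → sum 28
Total = 41.
41 mod 10 = 1, so the number is invalid.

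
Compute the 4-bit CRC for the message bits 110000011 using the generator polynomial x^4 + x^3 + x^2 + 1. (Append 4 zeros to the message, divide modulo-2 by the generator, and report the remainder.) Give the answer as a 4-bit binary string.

0000

Append 4 zeros: 1100000110000. Divide by 11101 (XOR where the leading bit is 1):
  pos 0: 11000 XOR 11101 = 00101
  pos 2: 10100 XOR 11101 = 01001
  pos 3: 10011 XOR 11101 = 01110
  pos 4: 11101 XOR 11101 = 00000
Remainder (last 4 bits) = 0000. This is the CRC / FCS.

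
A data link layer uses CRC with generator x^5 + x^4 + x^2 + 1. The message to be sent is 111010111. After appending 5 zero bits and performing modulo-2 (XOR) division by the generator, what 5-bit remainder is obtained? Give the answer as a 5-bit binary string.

Append 5 zeros: 11101011100000. Divide by 110101 (XOR where the leading bit is 1):
  pos 0: 111010 XOR 110101 = 001111
  pos 2: 111111 XOR 110101 = 001010
  pos 4: 101010 XOR 110101 = 011111
  pos 5: 111110 XOR 110101 = 001011
  pos 7: 101100 XOR 110101 = 011001
  pos 8: 110010 XOR 110101 = 000111
Remainder (last 5 bits) = 00111. This is the CRC / FCS.

00111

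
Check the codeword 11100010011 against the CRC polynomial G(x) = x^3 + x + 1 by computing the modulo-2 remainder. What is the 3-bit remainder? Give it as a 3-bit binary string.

000

Modulo-2 division of 11100010011 by 1011:
  pos 0: 1110 XOR 1011 = 0101
  pos 1: 1010 XOR 1011 = 0001
  pos 4: 1010 XOR 1011 = 0001
  pos 7: 1011 XOR 1011 = 0000
Remainder = 000 (zero — the frame passes the CRC check).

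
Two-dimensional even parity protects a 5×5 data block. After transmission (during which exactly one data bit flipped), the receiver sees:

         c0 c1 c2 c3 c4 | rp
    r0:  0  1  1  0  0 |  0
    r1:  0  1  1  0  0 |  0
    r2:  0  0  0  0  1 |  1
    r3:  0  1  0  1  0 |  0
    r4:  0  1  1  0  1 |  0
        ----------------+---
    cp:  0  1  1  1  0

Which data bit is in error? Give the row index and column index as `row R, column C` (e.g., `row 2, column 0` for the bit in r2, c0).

row 4, column 1

Recompute each row's even parity and compare to rp:
  r0: data parity 0, sent rp 0 → ok
  r1: data parity 0, sent rp 0 → ok
  r2: data parity 1, sent rp 1 → ok
  r3: data parity 0, sent rp 0 → ok
  r4: data parity 1, sent rp 0 → mismatch
Recompute each column's even parity and compare to cp:
  c0: data parity 0, sent cp 0 → ok
  c1: data parity 0, sent cp 1 → mismatch
  c2: data parity 1, sent cp 1 → ok
  c3: data parity 1, sent cp 1 → ok
  c4: data parity 0, sent cp 0 → ok
Exactly one row (r4) and one column (c1) fail → the flipped bit is at their intersection.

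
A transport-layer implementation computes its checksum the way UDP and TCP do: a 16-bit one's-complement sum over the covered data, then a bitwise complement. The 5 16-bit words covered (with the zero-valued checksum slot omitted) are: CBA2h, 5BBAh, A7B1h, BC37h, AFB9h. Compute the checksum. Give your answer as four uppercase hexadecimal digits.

One's-complement addition (fold any carry out of bit 15 back into bit 0):
  0xCBA2 + 0x5BBA = 0x1275C → wrap carry → 0x275D
  0x275D + 0xA7B1 = 0x0CF0E
  0xCF0E + 0xBC37 = 0x18B45 → wrap carry → 0x8B46
  0x8B46 + 0xAFB9 = 0x13AFF → wrap carry → 0x3B00
One's-complement sum = 0x3B00.
Checksum = ~0x3B00 & 0xFFFF = 0xC4FF.

C4FF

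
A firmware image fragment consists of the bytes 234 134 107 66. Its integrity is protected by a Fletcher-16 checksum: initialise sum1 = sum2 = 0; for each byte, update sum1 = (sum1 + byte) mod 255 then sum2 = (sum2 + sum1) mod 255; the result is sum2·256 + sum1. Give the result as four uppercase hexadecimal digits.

581F

Running sums (mod 255):
  after byte 0 (234): sum1=234, sum2=234
  after byte 1 (134): sum1=113, sum2=92
  after byte 2 (107): sum1=220, sum2=57
  after byte 3 (66): sum1=31, sum2=88
Checksum = sum2·256 + sum1 = 88·256 + 31 = 22559 = 0x581F.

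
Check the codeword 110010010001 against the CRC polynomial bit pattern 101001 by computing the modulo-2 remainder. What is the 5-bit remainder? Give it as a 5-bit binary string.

Modulo-2 division of 110010010001 by 101001:
  pos 0: 110010 XOR 101001 = 011011
  pos 1: 110110 XOR 101001 = 011111
  pos 2: 111111 XOR 101001 = 010110
  pos 3: 101100 XOR 101001 = 000101
  pos 6: 101001 XOR 101001 = 000000
Remainder = 00000 (zero — the frame passes the CRC check).

00000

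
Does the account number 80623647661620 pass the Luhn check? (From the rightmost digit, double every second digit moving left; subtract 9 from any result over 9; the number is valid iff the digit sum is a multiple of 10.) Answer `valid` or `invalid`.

valid

From the right, keep odd positions and double even positions (subtract 9 from any doubled value over 9):
  doubled (positions 2,4,...): 4 2 3 8 6 3 7 → sum 33
  kept (positions 1,3,...): 0 6 6 7 6 2 0 → sum 27
Total = 60.
60 mod 10 = 0, so the number is valid.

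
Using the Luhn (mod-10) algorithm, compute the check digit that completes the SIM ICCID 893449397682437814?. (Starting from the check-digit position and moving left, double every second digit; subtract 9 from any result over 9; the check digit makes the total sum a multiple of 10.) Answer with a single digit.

Partial digits right→left: 4 1 8 7 3 4 2 8 6 7 9 3 9 4 4 3 9 8
Double every second digit counting from the check-digit position (so the 1st, 3rd, 5th, ... of the partial from the right).
  doubled (with −9 where >9): 8 7 6 4 3 9 9 8 9 → sum 63
  kept as-is: 1 7 4 8 7 3 4 3 8 → sum 45
Total = 63 + 45 = 108.
Check digit = (10 − (108 mod 10)) mod 10 = 2.

2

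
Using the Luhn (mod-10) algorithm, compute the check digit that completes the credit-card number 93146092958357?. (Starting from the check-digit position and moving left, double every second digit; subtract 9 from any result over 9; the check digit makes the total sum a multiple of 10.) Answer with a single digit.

3

Partial digits right→left: 7 5 3 8 5 9 2 9 0 6 4 1 3 9
Double every second digit counting from the check-digit position (so the 1st, 3rd, 5th, ... of the partial from the right).
  doubled (with −9 where >9): 5 6 1 4 0 8 6 → sum 30
  kept as-is: 5 8 9 9 6 1 9 → sum 47
Total = 30 + 47 = 77.
Check digit = (10 − (77 mod 10)) mod 10 = 3.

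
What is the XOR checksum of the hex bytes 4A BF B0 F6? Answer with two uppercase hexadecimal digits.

XOR the bytes together:
  start with 0x4A
  0x4A ⊕ 0xBF = 0xF5
  0xF5 ⊕ 0xB0 = 0x45
  0x45 ⊕ 0xF6 = 0xB3

B3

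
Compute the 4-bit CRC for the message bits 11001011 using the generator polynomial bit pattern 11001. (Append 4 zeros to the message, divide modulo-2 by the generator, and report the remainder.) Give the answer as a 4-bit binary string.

Append 4 zeros: 110010110000. Divide by 11001 (XOR where the leading bit is 1):
  pos 0: 11001 XOR 11001 = 00000
  pos 6: 11000 XOR 11001 = 00001
Remainder (last 4 bits) = 0010. This is the CRC / FCS.

0010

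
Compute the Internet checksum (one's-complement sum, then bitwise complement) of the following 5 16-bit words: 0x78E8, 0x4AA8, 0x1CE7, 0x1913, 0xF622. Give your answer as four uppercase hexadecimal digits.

1052

One's-complement addition (fold any carry out of bit 15 back into bit 0):
  0x78E8 + 0x4AA8 = 0x0C390
  0xC390 + 0x1CE7 = 0x0E077
  0xE077 + 0x1913 = 0x0F98A
  0xF98A + 0xF622 = 0x1EFAC → wrap carry → 0xEFAD
One's-complement sum = 0xEFAD.
Checksum = ~0xEFAD & 0xFFFF = 0x1052.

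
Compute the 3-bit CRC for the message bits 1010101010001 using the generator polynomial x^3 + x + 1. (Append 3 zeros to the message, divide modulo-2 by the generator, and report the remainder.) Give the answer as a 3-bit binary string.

111

Append 3 zeros: 1010101010001000. Divide by 1011 (XOR where the leading bit is 1):
  pos 0: 1010 XOR 1011 = 0001
  pos 3: 1101 XOR 1011 = 0110
  pos 4: 1100 XOR 1011 = 0111
  pos 5: 1111 XOR 1011 = 0100
  pos 6: 1000 XOR 1011 = 0011
  pos 8: 1100 XOR 1011 = 0111
  pos 9: 1111 XOR 1011 = 0100
  pos 10: 1000 XOR 1011 = 0011
  pos 12: 1100 XOR 1011 = 0111
Remainder (last 3 bits) = 111. This is the CRC / FCS.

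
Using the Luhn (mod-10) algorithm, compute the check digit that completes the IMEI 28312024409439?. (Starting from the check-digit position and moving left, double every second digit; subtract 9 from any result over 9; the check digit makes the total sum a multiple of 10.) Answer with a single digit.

Partial digits right→left: 9 3 4 9 0 4 4 2 0 2 1 3 8 2
Double every second digit counting from the check-digit position (so the 1st, 3rd, 5th, ... of the partial from the right).
  doubled (with −9 where >9): 9 8 0 8 0 2 7 → sum 34
  kept as-is: 3 9 4 2 2 3 2 → sum 25
Total = 34 + 25 = 59.
Check digit = (10 − (59 mod 10)) mod 10 = 1.

1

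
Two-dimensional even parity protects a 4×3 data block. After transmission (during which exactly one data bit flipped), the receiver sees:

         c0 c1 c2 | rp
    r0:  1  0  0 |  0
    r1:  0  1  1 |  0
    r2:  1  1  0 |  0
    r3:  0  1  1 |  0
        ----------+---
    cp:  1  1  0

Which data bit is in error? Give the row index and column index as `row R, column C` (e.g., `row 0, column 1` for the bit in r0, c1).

Recompute each row's even parity and compare to rp:
  r0: data parity 1, sent rp 0 → mismatch
  r1: data parity 0, sent rp 0 → ok
  r2: data parity 0, sent rp 0 → ok
  r3: data parity 0, sent rp 0 → ok
Recompute each column's even parity and compare to cp:
  c0: data parity 0, sent cp 1 → mismatch
  c1: data parity 1, sent cp 1 → ok
  c2: data parity 0, sent cp 0 → ok
Exactly one row (r0) and one column (c0) fail → the flipped bit is at their intersection.

row 0, column 0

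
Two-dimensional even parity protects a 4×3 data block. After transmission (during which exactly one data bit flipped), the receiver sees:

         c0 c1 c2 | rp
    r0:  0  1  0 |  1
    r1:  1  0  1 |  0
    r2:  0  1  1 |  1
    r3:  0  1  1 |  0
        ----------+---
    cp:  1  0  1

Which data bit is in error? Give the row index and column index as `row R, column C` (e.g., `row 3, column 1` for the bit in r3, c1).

Recompute each row's even parity and compare to rp:
  r0: data parity 1, sent rp 1 → ok
  r1: data parity 0, sent rp 0 → ok
  r2: data parity 0, sent rp 1 → mismatch
  r3: data parity 0, sent rp 0 → ok
Recompute each column's even parity and compare to cp:
  c0: data parity 1, sent cp 1 → ok
  c1: data parity 1, sent cp 0 → mismatch
  c2: data parity 1, sent cp 1 → ok
Exactly one row (r2) and one column (c1) fail → the flipped bit is at their intersection.

row 2, column 1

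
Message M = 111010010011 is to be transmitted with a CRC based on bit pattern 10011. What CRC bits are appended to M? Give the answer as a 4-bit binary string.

1011

Append 4 zeros: 1110100100110000. Divide by 10011 (XOR where the leading bit is 1):
  pos 0: 11101 XOR 10011 = 01110
  pos 1: 11100 XOR 10011 = 01111
  pos 2: 11110 XOR 10011 = 01101
  pos 3: 11011 XOR 10011 = 01000
  pos 4: 10000 XOR 10011 = 00011
  pos 7: 11011 XOR 10011 = 01000
  pos 8: 10000 XOR 10011 = 00011
  pos 11: 11000 XOR 10011 = 01011
Remainder (last 4 bits) = 1011. This is the CRC / FCS.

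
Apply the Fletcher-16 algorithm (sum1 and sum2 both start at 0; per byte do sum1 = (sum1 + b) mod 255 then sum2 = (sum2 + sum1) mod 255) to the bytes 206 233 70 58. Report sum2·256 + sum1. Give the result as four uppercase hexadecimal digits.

Running sums (mod 255):
  after byte 0 (206): sum1=206, sum2=206
  after byte 1 (233): sum1=184, sum2=135
  after byte 2 (70): sum1=254, sum2=134
  after byte 3 (58): sum1=57, sum2=191
Checksum = sum2·256 + sum1 = 191·256 + 57 = 48953 = 0xBF39.

BF39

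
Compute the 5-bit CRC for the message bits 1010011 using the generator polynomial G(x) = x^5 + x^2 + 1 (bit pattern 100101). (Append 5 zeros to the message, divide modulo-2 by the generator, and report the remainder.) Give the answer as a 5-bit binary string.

10010

Append 5 zeros: 101001100000. Divide by 100101 (XOR where the leading bit is 1):
  pos 0: 101001 XOR 100101 = 001100
  pos 2: 110010 XOR 100101 = 010111
  pos 3: 101110 XOR 100101 = 001011
  pos 5: 101100 XOR 100101 = 001001
Remainder (last 5 bits) = 10010. This is the CRC / FCS.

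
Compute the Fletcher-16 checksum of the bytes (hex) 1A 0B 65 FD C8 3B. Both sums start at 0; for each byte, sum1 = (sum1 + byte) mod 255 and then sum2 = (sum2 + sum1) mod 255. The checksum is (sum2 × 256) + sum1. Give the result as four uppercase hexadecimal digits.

308C

Running sums (mod 255):
  after byte 0 (1A): sum1=26, sum2=26
  after byte 1 (0B): sum1=37, sum2=63
  after byte 2 (65): sum1=138, sum2=201
  after byte 3 (FD): sum1=136, sum2=82
  after byte 4 (C8): sum1=81, sum2=163
  after byte 5 (3B): sum1=140, sum2=48
Checksum = sum2·256 + sum1 = 48·256 + 140 = 12428 = 0x308C.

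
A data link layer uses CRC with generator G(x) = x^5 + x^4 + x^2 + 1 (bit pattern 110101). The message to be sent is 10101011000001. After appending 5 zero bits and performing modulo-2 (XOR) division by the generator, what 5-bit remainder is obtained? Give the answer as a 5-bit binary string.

Append 5 zeros: 1010101100000100000. Divide by 110101 (XOR where the leading bit is 1):
  pos 0: 101010 XOR 110101 = 011111
  pos 1: 111111 XOR 110101 = 001010
  pos 3: 101010 XOR 110101 = 011111
  pos 4: 111110 XOR 110101 = 001011
  pos 6: 101100 XOR 110101 = 011001
  pos 7: 110010 XOR 110101 = 000111
  pos 10: 111100 XOR 110101 = 001001
  pos 12: 100100 XOR 110101 = 010001
  pos 13: 100010 XOR 110101 = 010111
Remainder (last 5 bits) = 10111. This is the CRC / FCS.

10111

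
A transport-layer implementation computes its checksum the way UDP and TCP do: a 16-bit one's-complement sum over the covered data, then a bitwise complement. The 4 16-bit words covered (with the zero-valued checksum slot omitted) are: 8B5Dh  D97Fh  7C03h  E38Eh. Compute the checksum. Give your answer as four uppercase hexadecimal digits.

One's-complement addition (fold any carry out of bit 15 back into bit 0):
  0x8B5D + 0xD97F = 0x164DC → wrap carry → 0x64DD
  0x64DD + 0x7C03 = 0x0E0E0
  0xE0E0 + 0xE38E = 0x1C46E → wrap carry → 0xC46F
One's-complement sum = 0xC46F.
Checksum = ~0xC46F & 0xFFFF = 0x3B90.

3B90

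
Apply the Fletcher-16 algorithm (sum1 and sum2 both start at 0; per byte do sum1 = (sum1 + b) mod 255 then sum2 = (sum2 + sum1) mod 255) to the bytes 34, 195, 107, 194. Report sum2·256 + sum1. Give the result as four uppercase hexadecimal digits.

6D14

Running sums (mod 255):
  after byte 0 (34): sum1=34, sum2=34
  after byte 1 (195): sum1=229, sum2=8
  after byte 2 (107): sum1=81, sum2=89
  after byte 3 (194): sum1=20, sum2=109
Checksum = sum2·256 + sum1 = 109·256 + 20 = 27924 = 0x6D14.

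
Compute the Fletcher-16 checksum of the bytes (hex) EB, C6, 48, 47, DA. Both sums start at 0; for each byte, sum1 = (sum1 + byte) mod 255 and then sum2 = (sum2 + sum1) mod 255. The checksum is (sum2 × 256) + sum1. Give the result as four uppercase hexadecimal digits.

Running sums (mod 255):
  after byte 0 (EB): sum1=235, sum2=235
  after byte 1 (C6): sum1=178, sum2=158
  after byte 2 (48): sum1=250, sum2=153
  after byte 3 (47): sum1=66, sum2=219
  after byte 4 (DA): sum1=29, sum2=248
Checksum = sum2·256 + sum1 = 248·256 + 29 = 63517 = 0xF81D.

F81D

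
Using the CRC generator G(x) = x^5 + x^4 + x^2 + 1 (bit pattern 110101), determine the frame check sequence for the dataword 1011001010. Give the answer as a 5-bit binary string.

00001

Append 5 zeros: 101100101000000. Divide by 110101 (XOR where the leading bit is 1):
  pos 0: 101100 XOR 110101 = 011001
  pos 1: 110011 XOR 110101 = 000110
  pos 4: 110010 XOR 110101 = 000111
  pos 7: 111000 XOR 110101 = 001101
  pos 9: 110100 XOR 110101 = 000001
Remainder (last 5 bits) = 00001. This is the CRC / FCS.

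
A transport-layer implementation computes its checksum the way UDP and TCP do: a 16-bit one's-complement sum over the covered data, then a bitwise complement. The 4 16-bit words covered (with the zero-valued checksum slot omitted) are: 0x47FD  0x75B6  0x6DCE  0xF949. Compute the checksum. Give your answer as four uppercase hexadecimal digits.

One's-complement addition (fold any carry out of bit 15 back into bit 0):
  0x47FD + 0x75B6 = 0x0BDB3
  0xBDB3 + 0x6DCE = 0x12B81 → wrap carry → 0x2B82
  0x2B82 + 0xF949 = 0x124CB → wrap carry → 0x24CC
One's-complement sum = 0x24CC.
Checksum = ~0x24CC & 0xFFFF = 0xDB33.

DB33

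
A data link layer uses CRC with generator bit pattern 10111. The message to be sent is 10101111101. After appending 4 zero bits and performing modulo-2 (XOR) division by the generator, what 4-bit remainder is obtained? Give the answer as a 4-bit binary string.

Append 4 zeros: 101011111010000. Divide by 10111 (XOR where the leading bit is 1):
  pos 0: 10101 XOR 10111 = 00010
  pos 3: 10111 XOR 10111 = 00000
  pos 8: 10100 XOR 10111 = 00011
Remainder (last 4 bits) = 1100. This is the CRC / FCS.

1100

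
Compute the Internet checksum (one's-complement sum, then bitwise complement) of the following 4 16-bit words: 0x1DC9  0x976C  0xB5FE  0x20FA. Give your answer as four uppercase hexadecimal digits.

One's-complement addition (fold any carry out of bit 15 back into bit 0):
  0x1DC9 + 0x976C = 0x0B535
  0xB535 + 0xB5FE = 0x16B33 → wrap carry → 0x6B34
  0x6B34 + 0x20FA = 0x08C2E
One's-complement sum = 0x8C2E.
Checksum = ~0x8C2E & 0xFFFF = 0x73D1.

73D1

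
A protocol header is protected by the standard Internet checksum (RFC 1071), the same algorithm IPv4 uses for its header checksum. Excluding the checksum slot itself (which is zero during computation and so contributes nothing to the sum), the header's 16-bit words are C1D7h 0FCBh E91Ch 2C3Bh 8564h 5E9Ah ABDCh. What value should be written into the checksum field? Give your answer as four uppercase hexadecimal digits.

8929

One's-complement addition (fold any carry out of bit 15 back into bit 0):
  0xC1D7 + 0x0FCB = 0x0D1A2
  0xD1A2 + 0xE91C = 0x1BABE → wrap carry → 0xBABF
  0xBABF + 0x2C3B = 0x0E6FA
  0xE6FA + 0x8564 = 0x16C5E → wrap carry → 0x6C5F
  0x6C5F + 0x5E9A = 0x0CAF9
  0xCAF9 + 0xABDC = 0x176D5 → wrap carry → 0x76D6
One's-complement sum = 0x76D6.
Checksum = ~0x76D6 & 0xFFFF = 0x8929.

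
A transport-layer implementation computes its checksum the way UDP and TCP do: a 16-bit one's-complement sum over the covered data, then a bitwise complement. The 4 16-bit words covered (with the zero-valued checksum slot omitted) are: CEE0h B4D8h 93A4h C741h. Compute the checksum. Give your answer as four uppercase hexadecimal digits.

One's-complement addition (fold any carry out of bit 15 back into bit 0):
  0xCEE0 + 0xB4D8 = 0x183B8 → wrap carry → 0x83B9
  0x83B9 + 0x93A4 = 0x1175D → wrap carry → 0x175E
  0x175E + 0xC741 = 0x0DE9F
One's-complement sum = 0xDE9F.
Checksum = ~0xDE9F & 0xFFFF = 0x2160.

2160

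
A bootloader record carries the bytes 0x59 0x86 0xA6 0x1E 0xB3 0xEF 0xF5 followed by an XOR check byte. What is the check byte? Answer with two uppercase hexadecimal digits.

XOR the bytes together:
  start with 0x59
  0x59 ⊕ 0x86 = 0xDF
  0xDF ⊕ 0xA6 = 0x79
  0x79 ⊕ 0x1E = 0x67
  0x67 ⊕ 0xB3 = 0xD4
  0xD4 ⊕ 0xEF = 0x3B
  0x3B ⊕ 0xF5 = 0xCE

CE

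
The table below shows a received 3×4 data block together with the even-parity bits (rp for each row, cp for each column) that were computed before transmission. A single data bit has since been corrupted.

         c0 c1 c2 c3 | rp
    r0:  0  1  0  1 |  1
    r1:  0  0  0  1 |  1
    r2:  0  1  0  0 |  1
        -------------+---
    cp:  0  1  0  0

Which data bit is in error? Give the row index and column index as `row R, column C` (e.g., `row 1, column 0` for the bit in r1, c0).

row 0, column 1

Recompute each row's even parity and compare to rp:
  r0: data parity 0, sent rp 1 → mismatch
  r1: data parity 1, sent rp 1 → ok
  r2: data parity 1, sent rp 1 → ok
Recompute each column's even parity and compare to cp:
  c0: data parity 0, sent cp 0 → ok
  c1: data parity 0, sent cp 1 → mismatch
  c2: data parity 0, sent cp 0 → ok
  c3: data parity 0, sent cp 0 → ok
Exactly one row (r0) and one column (c1) fail → the flipped bit is at their intersection.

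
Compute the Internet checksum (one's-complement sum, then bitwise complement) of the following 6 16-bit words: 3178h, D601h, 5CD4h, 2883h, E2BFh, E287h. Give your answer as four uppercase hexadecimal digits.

ADE6

One's-complement addition (fold any carry out of bit 15 back into bit 0):
  0x3178 + 0xD601 = 0x10779 → wrap carry → 0x077A
  0x077A + 0x5CD4 = 0x0644E
  0x644E + 0x2883 = 0x08CD1
  0x8CD1 + 0xE2BF = 0x16F90 → wrap carry → 0x6F91
  0x6F91 + 0xE287 = 0x15218 → wrap carry → 0x5219
One's-complement sum = 0x5219.
Checksum = ~0x5219 & 0xFFFF = 0xADE6.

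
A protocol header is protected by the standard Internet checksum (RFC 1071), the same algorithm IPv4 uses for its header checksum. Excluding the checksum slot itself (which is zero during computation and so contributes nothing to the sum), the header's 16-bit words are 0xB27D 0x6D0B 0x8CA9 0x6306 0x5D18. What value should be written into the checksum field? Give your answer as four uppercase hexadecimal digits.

93AE

One's-complement addition (fold any carry out of bit 15 back into bit 0):
  0xB27D + 0x6D0B = 0x11F88 → wrap carry → 0x1F89
  0x1F89 + 0x8CA9 = 0x0AC32
  0xAC32 + 0x6306 = 0x10F38 → wrap carry → 0x0F39
  0x0F39 + 0x5D18 = 0x06C51
One's-complement sum = 0x6C51.
Checksum = ~0x6C51 & 0xFFFF = 0x93AE.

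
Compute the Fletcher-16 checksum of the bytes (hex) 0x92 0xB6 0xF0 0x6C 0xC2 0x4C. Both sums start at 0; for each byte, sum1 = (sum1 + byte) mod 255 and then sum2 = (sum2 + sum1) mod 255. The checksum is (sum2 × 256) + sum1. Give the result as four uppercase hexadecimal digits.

Running sums (mod 255):
  after byte 0 (0x92): sum1=146, sum2=146
  after byte 1 (0xB6): sum1=73, sum2=219
  after byte 2 (0xF0): sum1=58, sum2=22
  after byte 3 (0x6C): sum1=166, sum2=188
  after byte 4 (0xC2): sum1=105, sum2=38
  after byte 5 (0x4C): sum1=181, sum2=219
Checksum = sum2·256 + sum1 = 219·256 + 181 = 56245 = 0xDBB5.

DBB5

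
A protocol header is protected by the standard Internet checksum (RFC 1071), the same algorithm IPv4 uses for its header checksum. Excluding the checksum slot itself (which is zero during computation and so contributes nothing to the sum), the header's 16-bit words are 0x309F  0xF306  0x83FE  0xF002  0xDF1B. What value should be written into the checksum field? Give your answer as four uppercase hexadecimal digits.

893C

One's-complement addition (fold any carry out of bit 15 back into bit 0):
  0x309F + 0xF306 = 0x123A5 → wrap carry → 0x23A6
  0x23A6 + 0x83FE = 0x0A7A4
  0xA7A4 + 0xF002 = 0x197A6 → wrap carry → 0x97A7
  0x97A7 + 0xDF1B = 0x176C2 → wrap carry → 0x76C3
One's-complement sum = 0x76C3.
Checksum = ~0x76C3 & 0xFFFF = 0x893C.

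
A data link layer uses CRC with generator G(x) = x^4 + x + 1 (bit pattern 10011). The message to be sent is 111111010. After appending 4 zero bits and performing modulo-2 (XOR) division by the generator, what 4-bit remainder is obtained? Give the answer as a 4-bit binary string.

0100

Append 4 zeros: 1111110100000. Divide by 10011 (XOR where the leading bit is 1):
  pos 0: 11111 XOR 10011 = 01100
  pos 1: 11001 XOR 10011 = 01010
  pos 2: 10100 XOR 10011 = 00111
  pos 4: 11110 XOR 10011 = 01101
  pos 5: 11010 XOR 10011 = 01001
  pos 6: 10010 XOR 10011 = 00001
Remainder (last 4 bits) = 0100. This is the CRC / FCS.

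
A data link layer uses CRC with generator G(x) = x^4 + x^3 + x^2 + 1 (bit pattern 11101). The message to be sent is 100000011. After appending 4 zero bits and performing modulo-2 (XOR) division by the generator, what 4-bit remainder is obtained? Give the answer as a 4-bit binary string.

1101

Append 4 zeros: 1000000110000. Divide by 11101 (XOR where the leading bit is 1):
  pos 0: 10000 XOR 11101 = 01101
  pos 1: 11010 XOR 11101 = 00111
  pos 3: 11101 XOR 11101 = 00000
  pos 8: 10000 XOR 11101 = 01101
Remainder (last 4 bits) = 1101. This is the CRC / FCS.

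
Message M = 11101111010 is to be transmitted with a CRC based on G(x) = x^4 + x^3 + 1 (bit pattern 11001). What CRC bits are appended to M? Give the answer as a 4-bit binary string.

Append 4 zeros: 111011110100000. Divide by 11001 (XOR where the leading bit is 1):
  pos 0: 11101 XOR 11001 = 00100
  pos 2: 10011 XOR 11001 = 01010
  pos 3: 10101 XOR 11001 = 01100
  pos 4: 11000 XOR 11001 = 00001
  pos 8: 11000 XOR 11001 = 00001
Remainder (last 4 bits) = 0100. This is the CRC / FCS.

0100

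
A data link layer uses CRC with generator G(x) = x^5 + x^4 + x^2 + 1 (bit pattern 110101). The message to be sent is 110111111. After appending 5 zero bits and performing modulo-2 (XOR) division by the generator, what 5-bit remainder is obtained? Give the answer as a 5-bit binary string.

11000

Append 5 zeros: 11011111100000. Divide by 110101 (XOR where the leading bit is 1):
  pos 0: 110111 XOR 110101 = 000010
  pos 4: 101110 XOR 110101 = 011011
  pos 5: 110110 XOR 110101 = 000011
Remainder (last 5 bits) = 11000. This is the CRC / FCS.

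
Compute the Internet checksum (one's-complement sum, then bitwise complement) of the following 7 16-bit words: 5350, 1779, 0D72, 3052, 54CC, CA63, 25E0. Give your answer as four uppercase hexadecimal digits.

One's-complement addition (fold any carry out of bit 15 back into bit 0):
  0x5350 + 0x1779 = 0x06AC9
  0x6AC9 + 0x0D72 = 0x0783B
  0x783B + 0x3052 = 0x0A88D
  0xA88D + 0x54CC = 0x0FD59
  0xFD59 + 0xCA63 = 0x1C7BC → wrap carry → 0xC7BD
  0xC7BD + 0x25E0 = 0x0ED9D
One's-complement sum = 0xED9D.
Checksum = ~0xED9D & 0xFFFF = 0x1262.

1262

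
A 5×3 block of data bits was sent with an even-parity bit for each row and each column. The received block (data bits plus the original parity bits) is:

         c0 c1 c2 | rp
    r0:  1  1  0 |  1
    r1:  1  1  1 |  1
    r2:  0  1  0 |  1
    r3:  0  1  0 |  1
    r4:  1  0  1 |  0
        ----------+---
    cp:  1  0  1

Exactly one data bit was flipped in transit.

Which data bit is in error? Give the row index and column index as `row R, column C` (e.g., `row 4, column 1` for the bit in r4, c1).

row 0, column 2

Recompute each row's even parity and compare to rp:
  r0: data parity 0, sent rp 1 → mismatch
  r1: data parity 1, sent rp 1 → ok
  r2: data parity 1, sent rp 1 → ok
  r3: data parity 1, sent rp 1 → ok
  r4: data parity 0, sent rp 0 → ok
Recompute each column's even parity and compare to cp:
  c0: data parity 1, sent cp 1 → ok
  c1: data parity 0, sent cp 0 → ok
  c2: data parity 0, sent cp 1 → mismatch
Exactly one row (r0) and one column (c2) fail → the flipped bit is at their intersection.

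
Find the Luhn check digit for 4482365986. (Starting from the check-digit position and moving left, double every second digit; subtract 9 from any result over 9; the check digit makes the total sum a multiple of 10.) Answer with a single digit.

5

Partial digits right→left: 6 8 9 5 6 3 2 8 4 4
Double every second digit counting from the check-digit position (so the 1st, 3rd, 5th, ... of the partial from the right).
  doubled (with −9 where >9): 3 9 3 4 8 → sum 27
  kept as-is: 8 5 3 8 4 → sum 28
Total = 27 + 28 = 55.
Check digit = (10 − (55 mod 10)) mod 10 = 5.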